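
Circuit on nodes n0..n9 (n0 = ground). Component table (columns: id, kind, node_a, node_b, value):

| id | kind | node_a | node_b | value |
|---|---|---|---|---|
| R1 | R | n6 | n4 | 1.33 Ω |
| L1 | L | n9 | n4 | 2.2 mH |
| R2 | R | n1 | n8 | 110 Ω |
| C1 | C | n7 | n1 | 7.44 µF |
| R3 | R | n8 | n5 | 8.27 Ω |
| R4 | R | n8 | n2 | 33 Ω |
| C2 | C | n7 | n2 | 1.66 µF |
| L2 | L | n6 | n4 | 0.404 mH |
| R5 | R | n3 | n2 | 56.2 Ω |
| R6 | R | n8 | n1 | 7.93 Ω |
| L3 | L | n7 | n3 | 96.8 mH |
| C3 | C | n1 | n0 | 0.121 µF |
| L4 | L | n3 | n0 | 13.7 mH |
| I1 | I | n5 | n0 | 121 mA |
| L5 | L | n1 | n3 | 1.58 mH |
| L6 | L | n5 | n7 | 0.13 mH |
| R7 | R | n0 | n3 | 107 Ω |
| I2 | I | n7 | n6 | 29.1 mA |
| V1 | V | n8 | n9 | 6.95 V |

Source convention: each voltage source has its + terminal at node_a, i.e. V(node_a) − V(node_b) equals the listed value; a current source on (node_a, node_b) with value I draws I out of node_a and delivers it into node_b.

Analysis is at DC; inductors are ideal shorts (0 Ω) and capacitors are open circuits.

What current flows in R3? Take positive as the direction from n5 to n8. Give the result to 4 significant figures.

-0.01316 A

Apply KCL at each of the 9 non-ground nodes and solve the resulting linear system.
Node n1: branches {R2, C1, R6, C3, L5} → V_1 = 0.000
Node n2: branches {R4, C2, R5} → V_2 = 0.06858
Node n3: branches {R5, L3, L4, L5, R7} → V_3 = 0.000
Node n4: branches {R1, L1, L2} → V_4 = -6.841
Node n5: branches {R3, I1, L6} → V_5 = 0.000
Node n6: branches {R1, L2, I2} → V_6 = -6.841
Node n7: branches {C1, C2, L3, L6, I2} → V_7 = 0.000
Node n8: branches {R2, R3, R4, R6, V1} → V_8 = 0.1089
Node n9: branches {L1, V1} → V_9 = -6.841
Source currents: i(L1)=-0.02910, i(L2)=0.02910, i(L3)=-0.1369, i(L4)=-0.1210, i(L5)=0.01472, i(L6)=-0.1078, i(V1)=-0.02910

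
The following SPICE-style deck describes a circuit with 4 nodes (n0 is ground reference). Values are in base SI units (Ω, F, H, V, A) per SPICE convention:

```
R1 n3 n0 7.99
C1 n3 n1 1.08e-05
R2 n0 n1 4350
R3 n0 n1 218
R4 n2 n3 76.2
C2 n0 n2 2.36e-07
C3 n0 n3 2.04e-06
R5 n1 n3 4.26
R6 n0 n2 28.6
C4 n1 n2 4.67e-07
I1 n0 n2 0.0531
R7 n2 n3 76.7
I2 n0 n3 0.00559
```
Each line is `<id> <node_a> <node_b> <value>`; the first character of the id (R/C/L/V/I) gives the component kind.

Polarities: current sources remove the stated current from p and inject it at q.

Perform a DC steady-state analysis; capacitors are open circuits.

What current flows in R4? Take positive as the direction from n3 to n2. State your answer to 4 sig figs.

-0.009933 A

Element admittances at DC:
  Y(R1) = 0.1252 S between n3,n0
  Y(C1) = 0.000 S between n3,n1
  Y(R2) = 0.0002299 S between n0,n1
  Y(R3) = 0.004587 S between n0,n1
  Y(R4) = 0.01312 S between n2,n3
  Y(C2) = 0.000 S between n0,n2
  Y(C3) = 0.000 S between n0,n3
  Y(R5) = 0.2347 S between n1,n3
  Y(R6) = 0.03497 S between n0,n2
  Y(C4) = 0.000 S between n1,n2
  I1: injects 0.0531 A into n2 (from n0)
  Y(R7) = 0.01304 S between n2,n3
  I2: injects 0.00559 A into n3 (from n0)
Assemble and solve the 3×3 MNA system:
  V(n1)=0.1916  V(n2)=0.9524  V(n3)=0.1955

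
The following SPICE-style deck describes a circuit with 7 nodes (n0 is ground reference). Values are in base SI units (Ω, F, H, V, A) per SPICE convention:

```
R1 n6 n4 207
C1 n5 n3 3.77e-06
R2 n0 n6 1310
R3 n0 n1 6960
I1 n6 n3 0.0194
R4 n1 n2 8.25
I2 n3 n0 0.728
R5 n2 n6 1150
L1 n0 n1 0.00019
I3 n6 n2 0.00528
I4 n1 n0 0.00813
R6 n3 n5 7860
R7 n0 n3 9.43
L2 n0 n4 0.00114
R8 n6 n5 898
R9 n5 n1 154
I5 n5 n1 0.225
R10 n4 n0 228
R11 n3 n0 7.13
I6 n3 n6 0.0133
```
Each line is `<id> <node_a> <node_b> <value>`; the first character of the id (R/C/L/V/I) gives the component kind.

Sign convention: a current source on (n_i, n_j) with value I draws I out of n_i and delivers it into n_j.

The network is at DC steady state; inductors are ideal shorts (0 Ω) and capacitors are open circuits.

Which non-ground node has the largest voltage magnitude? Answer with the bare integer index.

5

MNA unknowns: 6 node voltages V₁..V_6 plus 2 source currents (L1, L2)
R1: Y=0.004831 on G[6,4]
C1: Y=0.000 on G[5,3]
R2: Y=0.0007634 on G[0,6]
R3: Y=0.0001437 on G[0,1]
I1: z[6]−=0.0194, z[3]+=0.0194
R4: Y=0.1212 on G[1,2]
I2: z[3]−=0.728, z[0]+=0.728
R5: Y=0.0008696 on G[2,6]
L1: row V0−V1=0, i_L1 at 0,1
I3: z[6]−=0.00528, z[2]+=0.00528
I4: z[1]−=0.00813, z[0]+=0.00813
R6: Y=0.0001272 on G[3,5]
R7: Y=0.1060 on G[0,3]
L2: row V0−V4=0, i_L2 at 0,4
R8: Y=0.001114 on G[6,5]
R9: Y=0.006494 on G[5,1]
I5: z[5]−=0.225, z[1]+=0.225
R10: Y=0.004386 on G[4,0]
R11: Y=0.1403 on G[3,0]
I6: z[3]−=0.0133, z[6]+=0.0133
solve → V1=0.000, V2=0.001160, V3=-2.945, V4=0.000, V5=-29.99, V6=-5.909
aux → i_L1=-0.02227, i_L2=0.02855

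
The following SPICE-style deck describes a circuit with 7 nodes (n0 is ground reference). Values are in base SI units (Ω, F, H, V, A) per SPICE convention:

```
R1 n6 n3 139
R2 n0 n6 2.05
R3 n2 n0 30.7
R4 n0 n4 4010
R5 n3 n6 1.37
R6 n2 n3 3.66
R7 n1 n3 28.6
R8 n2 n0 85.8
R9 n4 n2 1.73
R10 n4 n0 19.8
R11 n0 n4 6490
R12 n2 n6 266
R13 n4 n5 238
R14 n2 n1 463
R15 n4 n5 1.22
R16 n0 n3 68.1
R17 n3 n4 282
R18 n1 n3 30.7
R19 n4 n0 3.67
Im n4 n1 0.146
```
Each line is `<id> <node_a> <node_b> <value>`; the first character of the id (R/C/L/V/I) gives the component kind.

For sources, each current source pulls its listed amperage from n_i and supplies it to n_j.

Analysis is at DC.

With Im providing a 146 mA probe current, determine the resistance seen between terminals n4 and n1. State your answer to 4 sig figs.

Apply KCL at each of the 6 non-ground nodes and solve the resulting linear system.
Node n1: branches {R7, R14, R18, Im} → V_1 = 2.300
Node n2: branches {R3, R6, R8, R9, R12, R14} → V_2 = -0.05444
Node n3: branches {R1, R5, R6, R7, R16, R17, R18} → V_3 = 0.2136
Node n4: branches {R4, R9, R10, R11, R13, R15, R17, R19, Im} → V_4 = -0.1953
Node n5: branches {R13, R15} → V_5 = -0.1953
Node n6: branches {R1, R2, R5, R12} → V_6 = 0.1280

R_eq = 17.09 Ω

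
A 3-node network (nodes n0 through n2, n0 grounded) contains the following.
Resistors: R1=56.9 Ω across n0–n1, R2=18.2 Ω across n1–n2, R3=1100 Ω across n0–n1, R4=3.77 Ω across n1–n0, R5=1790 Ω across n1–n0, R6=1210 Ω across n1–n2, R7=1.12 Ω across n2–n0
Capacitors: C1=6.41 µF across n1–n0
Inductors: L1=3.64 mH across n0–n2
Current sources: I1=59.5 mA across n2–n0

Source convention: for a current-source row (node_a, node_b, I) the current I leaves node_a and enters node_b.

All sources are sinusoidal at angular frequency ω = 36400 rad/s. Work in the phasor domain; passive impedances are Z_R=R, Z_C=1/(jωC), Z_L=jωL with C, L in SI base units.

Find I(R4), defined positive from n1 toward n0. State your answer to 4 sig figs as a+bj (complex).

-0.001872+0.001275j A

MNA unknowns: 2 node voltages V₁..V_2
R1: Y=0.01757+0.000j on G[0,1]
R2: Y=0.05495+0.000j on G[1,2]
C1: Y=0.000+0.2333j on G[1,0]
R3: Y=0.0009091+0.000j on G[0,1]
R4: Y=0.2653+0.000j on G[1,0]
R5: Y=0.0005587+0.000j on G[1,0]
L1: Y=0.000-0.007547j on G[0,2]
R6: Y=0.0008264+0.000j on G[1,2]
R7: Y=0.8929+0.000j on G[2,0]
I1: z[2]−=0.0595, z[0]+=0.0595
solve → V1=-0.007057+0.004806j, V2=-0.06314-0.0002198j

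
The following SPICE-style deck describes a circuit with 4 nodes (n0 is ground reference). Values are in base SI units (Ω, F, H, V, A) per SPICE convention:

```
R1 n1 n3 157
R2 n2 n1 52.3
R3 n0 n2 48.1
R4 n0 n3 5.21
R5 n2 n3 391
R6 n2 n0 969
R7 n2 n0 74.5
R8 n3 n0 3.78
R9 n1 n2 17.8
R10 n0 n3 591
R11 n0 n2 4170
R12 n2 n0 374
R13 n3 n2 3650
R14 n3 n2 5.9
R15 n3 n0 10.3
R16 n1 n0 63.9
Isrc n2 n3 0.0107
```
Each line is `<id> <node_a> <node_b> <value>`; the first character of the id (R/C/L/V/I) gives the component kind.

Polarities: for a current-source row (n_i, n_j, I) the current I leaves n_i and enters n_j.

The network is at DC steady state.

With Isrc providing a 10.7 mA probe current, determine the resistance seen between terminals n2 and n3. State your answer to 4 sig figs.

Apply KCL at each of the 3 non-ground nodes and solve the resulting linear system.
Node n1: branches {R1, R2, R9, R16} → V_1 = -0.03374
Node n2: branches {R2, R3, R5, R6, R7, R9, R11, R12, R13, R14, Isrc} → V_2 = -0.04394
Node n3: branches {R1, R4, R5, R8, R10, R13, R14, R15, Isrc} → V_3 = 0.003970

R_eq = 4.477 Ω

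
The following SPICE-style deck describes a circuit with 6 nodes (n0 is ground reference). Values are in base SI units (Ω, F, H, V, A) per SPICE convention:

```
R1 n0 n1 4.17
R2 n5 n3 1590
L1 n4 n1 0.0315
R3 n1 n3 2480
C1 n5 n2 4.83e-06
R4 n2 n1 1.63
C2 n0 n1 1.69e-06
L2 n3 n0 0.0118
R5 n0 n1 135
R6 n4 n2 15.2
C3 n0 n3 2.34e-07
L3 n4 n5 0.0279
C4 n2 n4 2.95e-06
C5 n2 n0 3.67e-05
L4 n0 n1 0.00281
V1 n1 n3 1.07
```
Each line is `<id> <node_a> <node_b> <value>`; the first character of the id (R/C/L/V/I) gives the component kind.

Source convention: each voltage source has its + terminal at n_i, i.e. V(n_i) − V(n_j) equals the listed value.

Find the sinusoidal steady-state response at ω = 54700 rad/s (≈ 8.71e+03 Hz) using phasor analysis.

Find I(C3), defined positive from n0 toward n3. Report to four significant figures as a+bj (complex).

0.0001713+0.01363j A

MNA unknowns: 5 node voltages V₁..V_5 plus 1 source current (V1)
R1: Y=0.2398+0.000j on G[0,1]
R2: Y=0.0006289+0.000j on G[5,3]
L1: Y=0.000-0.0005804j on G[4,1]
R3: Y=0.0004032+0.000j on G[1,3]
C1: Y=0.000+0.2642j on G[5,2]
R4: Y=0.6135+0.000j on G[2,1]
C2: Y=0.000+0.09244j on G[0,1]
L2: Y=0.000-0.001549j on G[3,0]
R5: Y=0.007407+0.000j on G[0,1]
R6: Y=0.06579+0.000j on G[4,2]
C3: Y=0.000+0.01280j on G[0,3]
L3: Y=0.000-0.0006553j on G[4,5]
C4: Y=0.000+0.1614j on G[2,4]
C5: Y=0.000+2.007j on G[2,0]
L4: Y=0.000-0.006506j on G[0,1]
V1: row V1−V3=1.07, i_V1 at 1,3
solve → V1=0.005203+0.01339j, V2=0.004096-7.305e-06j, V3=-1.065+0.01339j, V4=0.004113-5.922e-05j, V5=0.004122+0.002544j
aux → i_V1=-0.001254-0.01197j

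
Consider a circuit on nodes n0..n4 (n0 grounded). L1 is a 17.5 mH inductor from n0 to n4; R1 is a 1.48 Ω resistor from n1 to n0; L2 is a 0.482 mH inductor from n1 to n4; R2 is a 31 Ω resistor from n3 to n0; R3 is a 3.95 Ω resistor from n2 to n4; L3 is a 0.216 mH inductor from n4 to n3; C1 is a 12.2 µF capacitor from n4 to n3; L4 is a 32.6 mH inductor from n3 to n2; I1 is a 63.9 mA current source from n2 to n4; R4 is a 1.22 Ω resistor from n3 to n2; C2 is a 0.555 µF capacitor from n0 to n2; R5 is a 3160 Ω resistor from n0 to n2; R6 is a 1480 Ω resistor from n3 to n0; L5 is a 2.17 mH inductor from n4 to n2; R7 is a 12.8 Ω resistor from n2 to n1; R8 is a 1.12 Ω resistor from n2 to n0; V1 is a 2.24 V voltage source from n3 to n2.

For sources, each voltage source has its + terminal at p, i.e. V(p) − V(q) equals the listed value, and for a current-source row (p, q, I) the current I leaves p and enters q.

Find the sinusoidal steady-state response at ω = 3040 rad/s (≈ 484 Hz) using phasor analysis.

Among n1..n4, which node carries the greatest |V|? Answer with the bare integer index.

Element admittances at ω=3040 rad/s:
  Y(L1) = 0.000-0.01880j S between n0,n4
  Y(R1) = 0.6757+0.000j S between n1,n0
  Y(L2) = 0.000-0.6825j S between n1,n4
  Y(R2) = 0.03226+0.000j S between n3,n0
  Y(R3) = 0.2532+0.000j S between n2,n4
  Y(L3) = 0.000-1.523j S between n4,n3
  Y(C1) = 0.000+0.03709j S between n4,n3
  Y(L4) = 0.000-0.01009j S between n3,n2
  I1: injects 0.0639 A into n4 (from n2)
  Y(R4) = 0.8197+0.000j S between n3,n2
  Y(C2) = 0.000+0.001687j S between n0,n2
  Y(R5) = 0.0003165+0.000j S between n0,n2
  Y(R6) = 0.0006757+0.000j S between n3,n0
  Y(L5) = 0.000-0.1516j S between n4,n2
  Y(R7) = 0.07812+0.000j S between n2,n1
  Y(R8) = 0.8929+0.000j S between n2,n0
  V1: constraint V(n3)−V(n2) = 2.24
Assemble and solve the 5×5 MNA system:
  V(n1)=0.4947-0.5990j  V(n2)=-0.4397+0.4624j  V(n3)=1.800+0.4624j  V(n4)=1.209-0.002254j
  i(V1)=-2.586+0.8854j

3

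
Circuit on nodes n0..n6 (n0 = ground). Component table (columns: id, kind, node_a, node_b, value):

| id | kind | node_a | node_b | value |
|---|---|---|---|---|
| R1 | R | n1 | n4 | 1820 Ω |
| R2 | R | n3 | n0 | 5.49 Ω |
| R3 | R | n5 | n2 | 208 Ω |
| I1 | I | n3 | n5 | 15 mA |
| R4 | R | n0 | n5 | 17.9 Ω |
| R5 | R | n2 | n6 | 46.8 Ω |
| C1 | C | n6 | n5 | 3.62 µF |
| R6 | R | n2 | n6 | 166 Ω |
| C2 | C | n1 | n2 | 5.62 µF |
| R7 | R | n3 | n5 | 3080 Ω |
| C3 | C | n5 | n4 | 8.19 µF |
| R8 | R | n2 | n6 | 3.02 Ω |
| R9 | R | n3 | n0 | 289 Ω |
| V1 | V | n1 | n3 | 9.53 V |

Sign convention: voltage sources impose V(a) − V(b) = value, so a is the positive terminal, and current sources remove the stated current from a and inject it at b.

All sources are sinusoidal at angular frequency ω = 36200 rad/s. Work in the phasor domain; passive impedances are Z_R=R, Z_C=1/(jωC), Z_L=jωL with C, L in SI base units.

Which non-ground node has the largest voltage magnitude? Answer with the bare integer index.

1

Element admittances at ω=36200 rad/s:
  Y(R1) = 0.0005495+0.000j S between n1,n4
  Y(R2) = 0.1821+0.000j S between n3,n0
  Y(R3) = 0.004808+0.000j S between n5,n2
  I1: injects 0.015 A into n5 (from n3)
  Y(R4) = 0.05587+0.000j S between n0,n5
  Y(R5) = 0.02137+0.000j S between n2,n6
  Y(C1) = 0.000+0.1310j S between n6,n5
  Y(R6) = 0.006024+0.000j S between n2,n6
  Y(C2) = 0.000+0.2034j S between n1,n2
  Y(R7) = 0.0003247+0.000j S between n3,n5
  Y(C3) = 0.000+0.2965j S between n5,n4
  Y(R8) = 0.3311+0.000j S between n2,n6
  Y(R9) = 0.003460+0.000j S between n3,n0
  V1: constraint V(n1)−V(n3) = 9.53
Assemble and solve the 7×7 MNA system:
  V(n1)=7.914-0.7202j  V(n2)=7.244+0.6844j  V(n3)=-1.616-0.7202j  V(n4)=5.362+2.388j  V(n5)=5.368+2.393j  V(n6)=6.472+0.2810j
  i(V1)=-0.2872-0.1347j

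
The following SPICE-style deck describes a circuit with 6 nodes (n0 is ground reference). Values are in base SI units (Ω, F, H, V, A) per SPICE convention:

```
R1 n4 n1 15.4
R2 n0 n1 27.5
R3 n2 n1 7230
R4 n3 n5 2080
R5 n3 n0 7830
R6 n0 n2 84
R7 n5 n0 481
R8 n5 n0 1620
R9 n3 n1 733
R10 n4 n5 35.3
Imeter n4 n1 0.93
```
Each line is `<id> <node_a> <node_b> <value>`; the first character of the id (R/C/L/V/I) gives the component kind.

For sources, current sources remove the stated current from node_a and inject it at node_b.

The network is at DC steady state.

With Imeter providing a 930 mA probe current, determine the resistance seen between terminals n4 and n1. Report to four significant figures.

Apply KCL at each of the 5 non-ground nodes and solve the resulting linear system.
Node n1: branches {R1, R2, R3, R9, Imeter} → V_1 = 0.8673
Node n2: branches {R3, R6} → V_2 = 0.009961
Node n3: branches {R4, R5, R9} → V_3 = -2.236
Node n4: branches {R1, R10, Imeter} → V_4 = -12.90
Node n5: branches {R4, R7, R8, R10} → V_5 = -11.64

R_eq = 14.81 Ω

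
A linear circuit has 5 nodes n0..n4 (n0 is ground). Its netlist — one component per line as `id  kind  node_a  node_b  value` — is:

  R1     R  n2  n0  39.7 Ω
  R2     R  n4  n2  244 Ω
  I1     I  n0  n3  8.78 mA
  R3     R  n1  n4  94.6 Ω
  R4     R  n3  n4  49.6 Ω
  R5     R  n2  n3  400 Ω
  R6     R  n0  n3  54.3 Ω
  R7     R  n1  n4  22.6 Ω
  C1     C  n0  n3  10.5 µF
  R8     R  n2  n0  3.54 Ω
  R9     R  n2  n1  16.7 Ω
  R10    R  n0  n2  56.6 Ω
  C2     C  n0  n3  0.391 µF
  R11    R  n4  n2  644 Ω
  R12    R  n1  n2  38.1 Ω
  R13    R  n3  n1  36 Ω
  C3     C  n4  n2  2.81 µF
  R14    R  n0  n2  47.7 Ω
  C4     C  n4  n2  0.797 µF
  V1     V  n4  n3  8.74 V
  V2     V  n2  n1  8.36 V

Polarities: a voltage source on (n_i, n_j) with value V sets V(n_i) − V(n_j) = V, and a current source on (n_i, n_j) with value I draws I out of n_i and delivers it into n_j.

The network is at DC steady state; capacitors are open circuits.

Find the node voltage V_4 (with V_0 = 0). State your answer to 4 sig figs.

Element admittances at DC:
  Y(R1) = 0.02519 S between n2,n0
  Y(R2) = 0.004098 S between n4,n2
  I1: injects 0.00878 A into n3 (from n0)
  Y(R3) = 0.01057 S between n1,n4
  Y(R4) = 0.02016 S between n3,n4
  Y(R5) = 0.002500 S between n2,n3
  Y(R6) = 0.01842 S between n0,n3
  Y(R7) = 0.04425 S between n1,n4
  Y(C1) = 0.000 S between n0,n3
  Y(R8) = 0.2825 S between n2,n0
  Y(R9) = 0.05988 S between n2,n1
  Y(R10) = 0.01767 S between n0,n2
  Y(C2) = 0.000 S between n0,n3
  Y(R11) = 0.001553 S between n4,n2
  Y(R12) = 0.02625 S between n1,n2
  Y(R13) = 0.02778 S between n3,n1
  Y(C3) = 0.000 S between n4,n2
  Y(R14) = 0.02096 S between n0,n2
  Y(C4) = 0.000 S between n4,n2
  V1: constraint V(n4)−V(n3) = 8.74
  V2: constraint V(n2)−V(n1) = 8.36
Assemble and solve the 6×6 MNA system:
  V(n1)=-7.771  V(n2)=0.5889  V(n3)=-10.60  V(n4)=-1.857
  i(V1)=-0.4866  i(V2)=-0.9657

-1.857 V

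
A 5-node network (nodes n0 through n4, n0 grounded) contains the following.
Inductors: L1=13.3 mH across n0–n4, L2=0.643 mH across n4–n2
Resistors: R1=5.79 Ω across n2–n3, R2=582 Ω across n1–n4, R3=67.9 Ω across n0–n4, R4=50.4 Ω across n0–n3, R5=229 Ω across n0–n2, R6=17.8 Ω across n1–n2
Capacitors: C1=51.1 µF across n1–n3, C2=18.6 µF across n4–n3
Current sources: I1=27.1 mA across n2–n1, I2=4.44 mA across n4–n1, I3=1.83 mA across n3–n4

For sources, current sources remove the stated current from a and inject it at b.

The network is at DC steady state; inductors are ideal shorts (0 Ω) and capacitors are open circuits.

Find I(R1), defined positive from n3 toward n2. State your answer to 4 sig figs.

-0.001641 A

MNA unknowns: 4 node voltages V₁..V_4 plus 2 source currents (L1, L2)
L1: row V0−V4=0, i_L1 at 0,4
R1: Y=0.1727 on G[2,3]
R2: Y=0.001718 on G[1,4]
L2: row V4−V2=0, i_L2 at 4,2
R3: Y=0.01473 on G[0,4]
R4: Y=0.01984 on G[0,3]
C1: Y=0.000 on G[1,3]
I1: z[2]−=0.0271, z[1]+=0.0271
R5: Y=0.004367 on G[0,2]
I2: z[4]−=0.00444, z[1]+=0.00444
C2: Y=0.000 on G[4,3]
R6: Y=0.05618 on G[1,2]
I3: z[3]−=0.00183, z[4]+=0.00183
solve → V1=0.5448, V2=0.000, V3=-0.009504, V4=0.000
aux → i_L1=-0.0001886, i_L2=-0.001863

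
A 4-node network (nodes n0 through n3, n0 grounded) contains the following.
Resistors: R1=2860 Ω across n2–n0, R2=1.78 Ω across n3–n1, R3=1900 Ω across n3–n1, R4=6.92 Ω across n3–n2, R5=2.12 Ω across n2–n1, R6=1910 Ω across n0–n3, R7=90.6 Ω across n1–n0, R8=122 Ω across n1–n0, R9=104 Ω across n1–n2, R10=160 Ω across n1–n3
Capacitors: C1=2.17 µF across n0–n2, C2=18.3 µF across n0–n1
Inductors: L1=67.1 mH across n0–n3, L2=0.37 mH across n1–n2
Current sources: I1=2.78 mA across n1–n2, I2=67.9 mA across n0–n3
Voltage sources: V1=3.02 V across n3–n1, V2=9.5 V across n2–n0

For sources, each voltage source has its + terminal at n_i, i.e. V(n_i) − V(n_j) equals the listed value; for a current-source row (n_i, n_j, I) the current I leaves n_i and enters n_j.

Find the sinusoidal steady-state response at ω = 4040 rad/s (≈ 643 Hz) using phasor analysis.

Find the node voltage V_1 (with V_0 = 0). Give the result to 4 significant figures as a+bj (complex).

Element admittances at ω=4040 rad/s:
  Y(R1) = 0.0003497+0.000j S between n2,n0
  Y(C1) = 0.000+0.008767j S between n0,n2
  Y(L1) = 0.000-0.003689j S between n0,n3
  Y(R2) = 0.5618+0.000j S between n3,n1
  Y(R3) = 0.0005263+0.000j S between n3,n1
  I1: injects 0.00278 A into n2 (from n1)
  Y(L2) = 0.000-0.6690j S between n1,n2
  Y(R4) = 0.1445+0.000j S between n3,n2
  Y(R5) = 0.4717+0.000j S between n2,n1
  Y(C2) = 0.000+0.07393j S between n0,n1
  Y(R6) = 0.0005236+0.000j S between n0,n3
  Y(R7) = 0.01104+0.000j S between n1,n0
  Y(R8) = 0.008197+0.000j S between n1,n0
  I2: injects 0.0679 A into n3 (from n0)
  Y(R9) = 0.009615+0.000j S between n1,n2
  Y(R10) = 0.006250+0.000j S between n1,n3
  V1: constraint V(n3)−V(n1) = 3.02
  V2: constraint V(n2)−V(n0) = 9.5
Assemble and solve the 5×5 MNA system:
  V(n1)=9.540-0.9793j  V(n2)=9.500+0.000j  V(n3)=12.56-0.9793j
  i(V1)=-2.094+0.1884j  i(V2)=-0.1943-0.7229j

9.540-0.9793j V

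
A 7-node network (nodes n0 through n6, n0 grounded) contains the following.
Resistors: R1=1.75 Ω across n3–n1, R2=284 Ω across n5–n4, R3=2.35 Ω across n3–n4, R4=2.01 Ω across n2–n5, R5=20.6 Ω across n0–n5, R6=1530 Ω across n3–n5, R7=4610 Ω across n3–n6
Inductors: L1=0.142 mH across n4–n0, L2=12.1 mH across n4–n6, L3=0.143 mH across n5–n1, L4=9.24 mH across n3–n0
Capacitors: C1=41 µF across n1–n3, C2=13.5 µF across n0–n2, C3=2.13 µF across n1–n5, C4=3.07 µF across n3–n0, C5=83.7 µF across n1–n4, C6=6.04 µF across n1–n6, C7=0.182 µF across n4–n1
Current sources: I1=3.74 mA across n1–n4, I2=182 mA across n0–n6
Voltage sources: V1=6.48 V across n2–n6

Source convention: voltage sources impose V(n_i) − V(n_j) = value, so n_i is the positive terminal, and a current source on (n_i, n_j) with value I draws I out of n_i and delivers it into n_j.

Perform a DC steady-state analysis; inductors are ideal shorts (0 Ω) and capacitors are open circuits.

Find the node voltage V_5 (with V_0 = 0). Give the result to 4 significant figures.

2.871 V

Apply KCL at each of the 6 non-ground nodes and solve the resulting linear system.
Node n1: branches {R1, C1, C3, I1, C5, C6, L3, C7} → V_1 = 2.871
Node n2: branches {R4, C2, V1} → V_2 = 6.480
Node n3: branches {R1, R3, C1, R6, C4, R7, L4} → V_3 = 0.000
Node n4: branches {L1, R2, R3, L2, I1, C5, C7} → V_4 = 0.000
Node n5: branches {R2, R4, R5, R6, C3, L3} → V_5 = 2.871
Node n6: branches {L2, R7, I2, C6, V1} → V_6 = 0.000
Source currents: i(L1)=-1.600, i(L2)=1.614, i(L3)=1.644, i(L4)=1.642, i(V1)=-1.796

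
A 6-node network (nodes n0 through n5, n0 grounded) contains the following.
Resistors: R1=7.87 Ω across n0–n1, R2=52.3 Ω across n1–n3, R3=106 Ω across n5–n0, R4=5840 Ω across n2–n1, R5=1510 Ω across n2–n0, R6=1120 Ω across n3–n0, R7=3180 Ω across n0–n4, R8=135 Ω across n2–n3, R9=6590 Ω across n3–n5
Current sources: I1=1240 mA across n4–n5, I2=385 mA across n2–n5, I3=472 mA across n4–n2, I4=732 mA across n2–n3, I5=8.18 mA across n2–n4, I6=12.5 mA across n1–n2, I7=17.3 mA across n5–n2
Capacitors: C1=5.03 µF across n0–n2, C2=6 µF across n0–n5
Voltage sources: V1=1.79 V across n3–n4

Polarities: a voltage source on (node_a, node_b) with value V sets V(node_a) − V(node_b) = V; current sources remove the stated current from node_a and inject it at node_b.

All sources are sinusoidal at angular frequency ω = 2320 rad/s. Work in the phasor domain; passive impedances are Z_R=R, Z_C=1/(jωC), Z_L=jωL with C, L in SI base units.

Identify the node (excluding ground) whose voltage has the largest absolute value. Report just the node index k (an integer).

MNA unknowns: 5 node voltages V₁..V_5 plus 1 source current (V1)
R1: Y=0.1271+0.000j on G[0,1]
R2: Y=0.01912+0.000j on G[1,3]
I1: z[4]−=1.24, z[5]+=1.24
I2: z[2]−=0.385, z[5]+=0.385
C1: Y=0.000+0.01167j on G[0,2]
R3: Y=0.009434+0.000j on G[5,0]
R4: Y=0.0001712+0.000j on G[2,1]
I3: z[4]−=0.472, z[2]+=0.472
R5: Y=0.0006623+0.000j on G[2,0]
I4: z[2]−=0.732, z[3]+=0.732
I5: z[2]−=0.00818, z[4]+=0.00818
R6: Y=0.0008929+0.000j on G[3,0]
I6: z[1]−=0.0125, z[2]+=0.0125
R7: Y=0.0003145+0.000j on G[0,4]
R8: Y=0.007407+0.000j on G[2,3]
C2: Y=0.000+0.01392j on G[0,5]
R9: Y=0.0001517+0.000j on G[3,5]
I7: z[5]−=0.0173, z[2]+=0.0173
V1: row V3−V4=1.79, i_V1 at 3,4
solve → V1=-6.310+2.342j, V2=-32.00+60.98j, V3=-47.36+17.38j, V4=-49.15+17.38j, V5=53.84-77.91j
aux → i_V1=1.688+0.005465j

5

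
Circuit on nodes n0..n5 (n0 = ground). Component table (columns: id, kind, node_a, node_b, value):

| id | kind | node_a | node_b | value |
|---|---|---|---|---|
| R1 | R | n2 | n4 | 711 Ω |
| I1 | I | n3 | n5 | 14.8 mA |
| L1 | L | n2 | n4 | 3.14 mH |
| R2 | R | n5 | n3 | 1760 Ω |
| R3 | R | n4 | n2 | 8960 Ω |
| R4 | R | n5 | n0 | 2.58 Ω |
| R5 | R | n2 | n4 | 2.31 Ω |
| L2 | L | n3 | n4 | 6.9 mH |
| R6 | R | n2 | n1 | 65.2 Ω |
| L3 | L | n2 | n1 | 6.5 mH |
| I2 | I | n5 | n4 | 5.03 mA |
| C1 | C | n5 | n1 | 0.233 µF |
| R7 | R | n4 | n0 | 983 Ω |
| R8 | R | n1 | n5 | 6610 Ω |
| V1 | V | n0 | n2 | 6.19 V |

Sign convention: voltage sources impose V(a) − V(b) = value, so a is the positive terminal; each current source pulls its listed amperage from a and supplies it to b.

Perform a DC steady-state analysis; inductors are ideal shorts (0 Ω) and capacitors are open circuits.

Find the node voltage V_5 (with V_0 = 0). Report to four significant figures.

0.01369 V

MNA unknowns: 5 node voltages V₁..V_5 plus 4 source currents (L1, L2, L3, V1)
R1: Y=0.001406 on G[2,4]
I1: z[3]−=0.0148, z[5]+=0.0148
L1: row V2−V4=0, i_L1 at 2,4
R2: Y=0.0005682 on G[5,3]
R3: Y=0.0001116 on G[4,2]
R4: Y=0.3876 on G[5,0]
R5: Y=0.4329 on G[2,4]
L2: row V3−V4=0, i_L2 at 3,4
R6: Y=0.01534 on G[2,1]
L3: row V2−V1=0, i_L3 at 2,1
I2: z[5]−=0.00503, z[4]+=0.00503
C1: Y=0.000 on G[5,1]
R7: Y=0.001017 on G[4,0]
R8: Y=0.0001513 on G[1,5]
V1: row V0−V2=6.19, i_V1 at 0,2
solve → V1=-6.190, V2=-6.190, V3=-6.190, V4=-6.190, V5=0.01369
aux → i_L1=-5.187e-05, i_L2=-0.01128, i_L3=-0.0009385, i_V1=-0.0009904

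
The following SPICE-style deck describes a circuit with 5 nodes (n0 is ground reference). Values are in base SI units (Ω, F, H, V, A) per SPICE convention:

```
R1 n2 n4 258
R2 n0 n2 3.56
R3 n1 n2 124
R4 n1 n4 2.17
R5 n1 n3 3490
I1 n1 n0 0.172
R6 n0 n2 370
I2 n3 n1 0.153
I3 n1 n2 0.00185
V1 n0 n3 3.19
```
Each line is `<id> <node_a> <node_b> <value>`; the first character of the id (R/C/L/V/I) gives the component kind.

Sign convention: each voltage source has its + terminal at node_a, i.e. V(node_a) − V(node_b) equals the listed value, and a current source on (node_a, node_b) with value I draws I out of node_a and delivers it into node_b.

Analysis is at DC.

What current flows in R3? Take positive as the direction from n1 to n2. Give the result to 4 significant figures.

Element admittances at DC:
  Y(R1) = 0.003876 S between n2,n4
  Y(R2) = 0.2809 S between n0,n2
  Y(R3) = 0.008065 S between n1,n2
  Y(R4) = 0.4608 S between n1,n4
  Y(R5) = 0.0002865 S between n1,n3
  I1: injects 0.172 A into n0 (from n1)
  Y(R6) = 0.002703 S between n0,n2
  I2: injects 0.153 A into n1 (from n3)
  I3: injects 0.00185 A into n2 (from n1)
  V1: constraint V(n0)−V(n3) = 3.19
Assemble and solve the 5×5 MNA system:
  V(n1)=-1.851  V(n2)=-0.06835  V(n3)=-3.190  V(n4)=-1.837
  i(V1)=0.1526

-0.01438 A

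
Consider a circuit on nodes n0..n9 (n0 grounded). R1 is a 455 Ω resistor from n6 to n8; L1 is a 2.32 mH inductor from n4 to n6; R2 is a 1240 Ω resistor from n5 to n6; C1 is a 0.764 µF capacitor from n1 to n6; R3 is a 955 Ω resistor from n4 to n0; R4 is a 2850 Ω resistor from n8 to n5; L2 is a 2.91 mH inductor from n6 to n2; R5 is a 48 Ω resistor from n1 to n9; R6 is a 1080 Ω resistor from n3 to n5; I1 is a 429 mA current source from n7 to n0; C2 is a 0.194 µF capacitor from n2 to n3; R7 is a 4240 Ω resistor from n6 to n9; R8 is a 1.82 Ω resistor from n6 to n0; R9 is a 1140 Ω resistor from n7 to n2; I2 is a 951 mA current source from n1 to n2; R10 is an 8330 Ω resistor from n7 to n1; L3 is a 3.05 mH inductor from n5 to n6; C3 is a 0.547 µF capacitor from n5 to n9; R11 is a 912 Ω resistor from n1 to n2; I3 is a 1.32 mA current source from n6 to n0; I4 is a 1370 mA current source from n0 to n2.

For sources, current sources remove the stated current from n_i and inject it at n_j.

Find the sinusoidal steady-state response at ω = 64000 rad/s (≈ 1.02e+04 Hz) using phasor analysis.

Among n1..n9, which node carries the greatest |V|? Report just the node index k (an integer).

Apply KCL at each of the 9 non-ground nodes and solve the resulting linear system.
Node n1: branches {C1, R5, I2, R10, R11} → V_1 = 15.24+20.88j
Node n2: branches {L2, C2, R9, I2, R11, I4} → V_2 = 119.9+324.5j
Node n3: branches {R6, C2} → V_3 = 98.21+330.6j
Node n4: branches {L1, R3} → V_4 = 1.667-0.2587j
Node n5: branches {R2, R4, R6, L3, C3} → V_5 = 17.03+39.19j
Node n6: branches {R1, L1, R2, C1, L2, R7, R8, L3, I3} → V_6 = 1.707+0.0004929j
Node n7: branches {I1, R9, R10} → V_7 = -322.8+288.0j
Node n8: branches {R1, R4} → V_8 = 3.816+5.395j
Node n9: branches {R5, R7, C3} → V_9 = 8.319+35.12j

7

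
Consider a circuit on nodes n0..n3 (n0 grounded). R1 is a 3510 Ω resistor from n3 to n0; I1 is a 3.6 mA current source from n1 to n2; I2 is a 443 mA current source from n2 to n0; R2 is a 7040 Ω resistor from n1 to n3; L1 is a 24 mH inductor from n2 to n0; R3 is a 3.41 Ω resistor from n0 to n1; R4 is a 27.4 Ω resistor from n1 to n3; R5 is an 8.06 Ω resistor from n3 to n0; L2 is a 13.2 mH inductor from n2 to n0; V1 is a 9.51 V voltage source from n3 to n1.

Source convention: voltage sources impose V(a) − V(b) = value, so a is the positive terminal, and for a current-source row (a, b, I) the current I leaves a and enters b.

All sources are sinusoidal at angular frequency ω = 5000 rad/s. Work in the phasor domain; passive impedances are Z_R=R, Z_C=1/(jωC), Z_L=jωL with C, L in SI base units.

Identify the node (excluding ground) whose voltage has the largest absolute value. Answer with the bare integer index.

2

Apply KCL at each of the 3 non-ground nodes and solve the resulting linear system.
Node n1: branches {I1, R2, R3, R4, V1} → V_1 = -2.840+0.000j
Node n2: branches {I1, I2, L1, L2} → V_2 = 0.000-18.71j
Node n3: branches {R1, R2, R4, R5, V1} → V_3 = 6.670+0.000j
Source currents: i(V1)=-1.178+0.000j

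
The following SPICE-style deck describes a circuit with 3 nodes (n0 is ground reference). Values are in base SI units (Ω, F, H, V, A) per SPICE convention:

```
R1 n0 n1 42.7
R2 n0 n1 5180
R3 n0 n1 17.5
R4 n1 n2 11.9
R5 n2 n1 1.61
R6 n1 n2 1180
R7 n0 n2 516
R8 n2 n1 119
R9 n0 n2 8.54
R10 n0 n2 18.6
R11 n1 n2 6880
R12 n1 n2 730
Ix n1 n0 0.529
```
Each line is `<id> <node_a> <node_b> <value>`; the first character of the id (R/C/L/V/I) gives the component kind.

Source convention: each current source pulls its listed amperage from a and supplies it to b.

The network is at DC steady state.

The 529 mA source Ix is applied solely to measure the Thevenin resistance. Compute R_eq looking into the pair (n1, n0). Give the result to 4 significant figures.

R_eq = 4.546 Ω

Apply KCL at each of the 2 non-ground nodes and solve the resulting linear system.
Node n1: branches {R1, R2, R3, R4, R5, R6, R8, R11, R12, Ix} → V_1 = -2.405
Node n2: branches {R4, R5, R6, R7, R8, R9, R10, R11, R12} → V_2 = -1.937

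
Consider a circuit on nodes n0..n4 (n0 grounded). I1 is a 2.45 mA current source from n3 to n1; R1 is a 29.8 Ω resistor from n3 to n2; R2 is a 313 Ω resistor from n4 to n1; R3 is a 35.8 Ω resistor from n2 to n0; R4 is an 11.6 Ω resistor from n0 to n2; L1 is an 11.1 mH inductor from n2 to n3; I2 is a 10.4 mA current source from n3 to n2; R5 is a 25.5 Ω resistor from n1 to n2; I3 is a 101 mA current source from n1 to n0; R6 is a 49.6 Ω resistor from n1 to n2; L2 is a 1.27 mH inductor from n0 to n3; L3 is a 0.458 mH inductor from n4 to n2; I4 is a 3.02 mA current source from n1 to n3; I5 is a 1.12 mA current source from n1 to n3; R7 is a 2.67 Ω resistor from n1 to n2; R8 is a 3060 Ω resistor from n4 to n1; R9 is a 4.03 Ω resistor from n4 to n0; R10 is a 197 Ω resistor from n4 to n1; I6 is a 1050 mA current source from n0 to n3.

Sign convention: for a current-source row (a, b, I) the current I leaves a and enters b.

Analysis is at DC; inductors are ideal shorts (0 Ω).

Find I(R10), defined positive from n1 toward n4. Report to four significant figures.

Apply KCL at each of the 4 non-ground nodes and solve the resulting linear system.
Node n1: branches {I1, R2, R5, I3, R6, I4, I5, R7, R8, R10} → V_1 = -0.2321
Node n2: branches {R1, R3, R4, L1, I2, R5, R6, L3, R7} → V_2 = 0.000
Node n3: branches {I1, R1, L1, I2, L2, I4, I5, I6} → V_3 = 0.000
Node n4: branches {R2, L3, R8, R9, R10} → V_4 = 0.000
Source currents: i(L1)=-0.09229, i(L2)=-0.9490, i(L3)=-0.001995

-0.001178 A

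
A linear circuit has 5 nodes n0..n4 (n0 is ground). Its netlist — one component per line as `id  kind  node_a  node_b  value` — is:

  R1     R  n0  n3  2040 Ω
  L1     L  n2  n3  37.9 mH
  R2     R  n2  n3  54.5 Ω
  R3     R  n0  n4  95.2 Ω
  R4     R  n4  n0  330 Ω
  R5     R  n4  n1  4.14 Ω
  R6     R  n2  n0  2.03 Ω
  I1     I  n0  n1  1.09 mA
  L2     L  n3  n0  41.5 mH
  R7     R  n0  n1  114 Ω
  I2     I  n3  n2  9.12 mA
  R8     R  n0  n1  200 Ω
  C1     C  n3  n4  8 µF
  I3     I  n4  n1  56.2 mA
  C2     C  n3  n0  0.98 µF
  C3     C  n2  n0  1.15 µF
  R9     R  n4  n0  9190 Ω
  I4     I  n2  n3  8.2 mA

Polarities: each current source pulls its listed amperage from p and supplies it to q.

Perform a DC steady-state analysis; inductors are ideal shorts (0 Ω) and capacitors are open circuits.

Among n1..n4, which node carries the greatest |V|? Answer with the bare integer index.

1

Element admittances at DC:
  Y(R1) = 0.0004902 S between n0,n3
  L1: short n2↔n3 (DC inductor)
  Y(R2) = 0.01835 S between n2,n3
  Y(R3) = 0.01050 S between n0,n4
  Y(R4) = 0.003030 S between n4,n0
  Y(R5) = 0.2415 S between n4,n1
  Y(R6) = 0.4926 S between n2,n0
  I1: injects 0.00109 A into n1 (from n0)
  L2: short n3↔n0 (DC inductor)
  Y(R7) = 0.008772 S between n0,n1
  I2: injects 0.00912 A into n2 (from n3)
  Y(R8) = 0.005000 S between n0,n1
  Y(C1) = 0.000 S between n3,n4
  I3: injects 0.0562 A into n1 (from n4)
  Y(C2) = 0.000 S between n3,n0
  Y(C3) = 0.000 S between n2,n0
  Y(R9) = 0.0001088 S between n4,n0
  I4: injects 0.0082 A into n3 (from n2)
Assemble and solve the 6×6 MNA system:
  V(n1)=0.1534  V(n2)=0.000  V(n3)=0.000  V(n4)=-0.07499
  i(L1)=0.0009200  i(L2)=0.000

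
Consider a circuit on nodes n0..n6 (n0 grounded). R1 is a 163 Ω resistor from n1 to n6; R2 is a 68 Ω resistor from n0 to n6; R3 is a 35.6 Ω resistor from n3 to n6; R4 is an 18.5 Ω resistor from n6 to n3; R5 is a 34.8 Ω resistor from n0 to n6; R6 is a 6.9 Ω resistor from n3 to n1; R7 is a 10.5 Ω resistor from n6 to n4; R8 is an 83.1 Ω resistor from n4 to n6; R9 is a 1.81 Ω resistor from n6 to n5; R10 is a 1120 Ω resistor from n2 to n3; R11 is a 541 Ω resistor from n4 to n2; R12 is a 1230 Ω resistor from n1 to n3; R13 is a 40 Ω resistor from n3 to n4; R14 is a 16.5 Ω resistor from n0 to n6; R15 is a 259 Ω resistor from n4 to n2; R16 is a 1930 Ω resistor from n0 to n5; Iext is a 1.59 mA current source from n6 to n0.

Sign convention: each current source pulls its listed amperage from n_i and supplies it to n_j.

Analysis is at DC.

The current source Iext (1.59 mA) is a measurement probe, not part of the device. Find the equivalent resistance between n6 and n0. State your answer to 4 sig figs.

Element admittances at DC:
  Y(R1) = 0.006135 S between n1,n6
  Y(R2) = 0.01471 S between n0,n6
  Y(R3) = 0.02809 S between n3,n6
  Y(R4) = 0.05405 S between n6,n3
  Y(R5) = 0.02874 S between n0,n6
  Y(R6) = 0.1449 S between n3,n1
  Y(R7) = 0.09524 S between n6,n4
  Y(R8) = 0.01203 S between n4,n6
  Y(R9) = 0.5525 S between n6,n5
  Y(R10) = 0.0008929 S between n2,n3
  Y(R11) = 0.001848 S between n4,n2
  Y(R12) = 0.0008130 S between n1,n3
  Y(R13) = 0.02500 S between n3,n4
  Y(R14) = 0.06061 S between n0,n6
  Y(R15) = 0.003861 S between n4,n2
  Y(R16) = 0.0005181 S between n0,n5
  Iext: injects 0.00159 A into n0 (from n6)
Assemble and solve the 6×6 MNA system:
  V(n1)=-0.01521  V(n2)=-0.01521  V(n3)=-0.01521  V(n4)=-0.01521  V(n5)=-0.01519  V(n6)=-0.01521

R_eq = 9.563 Ω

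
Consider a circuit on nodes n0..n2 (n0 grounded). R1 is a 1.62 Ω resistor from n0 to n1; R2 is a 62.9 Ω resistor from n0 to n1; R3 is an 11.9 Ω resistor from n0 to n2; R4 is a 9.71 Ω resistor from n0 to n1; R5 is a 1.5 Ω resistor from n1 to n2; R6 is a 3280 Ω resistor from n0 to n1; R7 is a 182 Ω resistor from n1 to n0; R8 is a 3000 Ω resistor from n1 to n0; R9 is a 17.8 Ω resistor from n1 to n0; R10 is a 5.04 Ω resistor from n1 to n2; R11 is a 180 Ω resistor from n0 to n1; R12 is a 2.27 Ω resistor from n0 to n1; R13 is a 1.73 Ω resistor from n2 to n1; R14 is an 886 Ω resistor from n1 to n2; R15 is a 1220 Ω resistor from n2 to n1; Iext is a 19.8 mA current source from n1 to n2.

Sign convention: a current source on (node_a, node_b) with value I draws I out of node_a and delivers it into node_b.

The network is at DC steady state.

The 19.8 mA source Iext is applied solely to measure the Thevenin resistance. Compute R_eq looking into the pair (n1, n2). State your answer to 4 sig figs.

R_eq = 0.6563 Ω

Apply KCL at each of the 2 non-ground nodes and solve the resulting linear system.
Node n1: branches {R1, R2, R4, R5, R6, R7, R8, R9, R10, R11, R12, R13, R14, R15, Iext} → V_1 = -0.0008219
Node n2: branches {R3, R5, R10, R13, R14, R15, Iext} → V_2 = 0.01217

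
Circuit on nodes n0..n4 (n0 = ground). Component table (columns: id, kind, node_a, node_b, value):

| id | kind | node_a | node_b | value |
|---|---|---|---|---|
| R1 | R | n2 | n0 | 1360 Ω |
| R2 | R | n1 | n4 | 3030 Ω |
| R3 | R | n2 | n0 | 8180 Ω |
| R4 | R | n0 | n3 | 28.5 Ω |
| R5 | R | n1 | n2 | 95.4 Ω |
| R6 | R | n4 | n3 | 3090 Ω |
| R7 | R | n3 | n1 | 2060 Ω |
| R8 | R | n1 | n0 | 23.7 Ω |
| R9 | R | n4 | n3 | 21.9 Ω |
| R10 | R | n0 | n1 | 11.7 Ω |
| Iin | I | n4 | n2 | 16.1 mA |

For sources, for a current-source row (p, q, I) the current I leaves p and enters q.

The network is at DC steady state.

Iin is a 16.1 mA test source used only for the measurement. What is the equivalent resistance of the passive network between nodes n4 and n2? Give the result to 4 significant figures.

Element admittances at DC:
  Y(R1) = 0.0007353 S between n2,n0
  Y(R2) = 0.0003300 S between n1,n4
  Y(R3) = 0.0001222 S between n2,n0
  Y(R4) = 0.03509 S between n0,n3
  Y(R5) = 0.01048 S between n1,n2
  Y(R6) = 0.0003236 S between n4,n3
  Y(R7) = 0.0004854 S between n3,n1
  Y(R8) = 0.04219 S between n1,n0
  Y(R9) = 0.04566 S between n4,n3
  Y(R10) = 0.08547 S between n0,n1
  Iin: injects 0.0161 A into n2 (from n4)
Assemble and solve the 4×4 MNA system:
  V(n1)=0.1115  V(n2)=1.523  V(n3)=-0.4427  V(n4)=-0.7864

R_eq = 143.4 Ω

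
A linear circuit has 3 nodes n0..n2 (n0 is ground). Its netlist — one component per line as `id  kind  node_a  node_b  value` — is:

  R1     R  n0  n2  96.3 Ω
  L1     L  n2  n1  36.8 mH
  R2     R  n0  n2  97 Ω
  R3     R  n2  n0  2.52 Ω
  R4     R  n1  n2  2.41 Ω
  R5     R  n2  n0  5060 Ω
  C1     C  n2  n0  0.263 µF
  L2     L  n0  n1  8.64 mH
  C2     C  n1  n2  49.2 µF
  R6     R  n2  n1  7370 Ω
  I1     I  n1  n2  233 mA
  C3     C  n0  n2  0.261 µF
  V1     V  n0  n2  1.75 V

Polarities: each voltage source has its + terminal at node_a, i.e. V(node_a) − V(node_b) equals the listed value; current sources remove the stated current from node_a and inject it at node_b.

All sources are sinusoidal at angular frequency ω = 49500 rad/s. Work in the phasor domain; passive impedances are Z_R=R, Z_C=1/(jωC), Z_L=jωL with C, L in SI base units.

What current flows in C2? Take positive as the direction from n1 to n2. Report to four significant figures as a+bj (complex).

Element admittances at ω=49500 rad/s:
  Y(R1) = 0.01038+0.000j S between n0,n2
  Y(L1) = 0.000-0.0005490j S between n2,n1
  Y(R2) = 0.01031+0.000j S between n0,n2
  Y(R3) = 0.3968+0.000j S between n2,n0
  Y(R4) = 0.4149+0.000j S between n1,n2
  Y(R5) = 0.0001976+0.000j S between n2,n0
  Y(C1) = 0.000+0.01302j S between n2,n0
  Y(L2) = 0.000-0.002338j S between n0,n1
  Y(C2) = 0.000+2.435j S between n1,n2
  Y(R6) = 0.0001357+0.000j S between n2,n1
  I1: injects 0.233 A into n2 (from n1)
  Y(C3) = 0.000+0.01292j S between n0,n2
  V1: constraint V(n0)−V(n2) = 1.75
Assemble and solve the 3×3 MNA system:
  V(n1)=-1.768+0.09280j  V(n2)=-1.750+0.000j
  i(V1)=-0.7308-0.04126j

-0.2260-0.04266j A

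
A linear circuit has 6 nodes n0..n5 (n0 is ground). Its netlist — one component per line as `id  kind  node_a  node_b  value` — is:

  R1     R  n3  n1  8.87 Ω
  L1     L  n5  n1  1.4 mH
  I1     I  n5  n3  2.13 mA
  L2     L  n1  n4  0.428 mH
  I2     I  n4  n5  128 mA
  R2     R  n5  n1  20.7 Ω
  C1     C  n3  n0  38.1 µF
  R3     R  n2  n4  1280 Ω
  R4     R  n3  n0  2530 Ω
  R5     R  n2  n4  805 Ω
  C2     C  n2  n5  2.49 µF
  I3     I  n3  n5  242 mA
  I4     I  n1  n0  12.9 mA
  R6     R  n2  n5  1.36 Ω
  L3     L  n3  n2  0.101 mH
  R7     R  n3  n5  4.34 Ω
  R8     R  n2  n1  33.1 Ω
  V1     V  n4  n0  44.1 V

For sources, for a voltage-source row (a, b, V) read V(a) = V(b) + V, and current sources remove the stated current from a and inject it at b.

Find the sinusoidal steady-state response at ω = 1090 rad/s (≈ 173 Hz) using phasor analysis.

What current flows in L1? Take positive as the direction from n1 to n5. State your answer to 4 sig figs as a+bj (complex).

0.3729+1.590j A

MNA unknowns: 5 node voltages V₁..V_5 plus 1 source current (V1)
R1: Y=0.1127+0.000j on G[3,1]
L1: Y=0.000-0.6553j on G[5,1]
I1: z[5]−=0.00213, z[3]+=0.00213
L2: Y=0.000-2.144j on G[1,4]
I2: z[4]−=0.128, z[5]+=0.128
R2: Y=0.04831+0.000j on G[5,1]
C1: Y=0.000+0.04153j on G[3,0]
R3: Y=0.0007813+0.000j on G[2,4]
R4: Y=0.0003953+0.000j on G[3,0]
R5: Y=0.001242+0.000j on G[2,4]
C2: Y=0.000+0.002714j on G[2,5]
I3: z[3]−=0.242, z[5]+=0.242
I4: z[1]−=0.0129, z[0]+=0.0129
R6: Y=0.7353+0.000j on G[2,5]
L3: Y=0.000-9.083j on G[3,2]
R7: Y=0.2304+0.000j on G[3,5]
R8: Y=0.03021+0.000j on G[2,1]
V1: row V4−V0=44.1, i_V1 at 4,0
solve → V1=45.01-0.001637j, V2=46.75-2.232j, V3=46.89-2.281j, V4=44.10+0.000j, V5=47.43-0.5707j
aux → i_V1=-0.1262-1.946j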